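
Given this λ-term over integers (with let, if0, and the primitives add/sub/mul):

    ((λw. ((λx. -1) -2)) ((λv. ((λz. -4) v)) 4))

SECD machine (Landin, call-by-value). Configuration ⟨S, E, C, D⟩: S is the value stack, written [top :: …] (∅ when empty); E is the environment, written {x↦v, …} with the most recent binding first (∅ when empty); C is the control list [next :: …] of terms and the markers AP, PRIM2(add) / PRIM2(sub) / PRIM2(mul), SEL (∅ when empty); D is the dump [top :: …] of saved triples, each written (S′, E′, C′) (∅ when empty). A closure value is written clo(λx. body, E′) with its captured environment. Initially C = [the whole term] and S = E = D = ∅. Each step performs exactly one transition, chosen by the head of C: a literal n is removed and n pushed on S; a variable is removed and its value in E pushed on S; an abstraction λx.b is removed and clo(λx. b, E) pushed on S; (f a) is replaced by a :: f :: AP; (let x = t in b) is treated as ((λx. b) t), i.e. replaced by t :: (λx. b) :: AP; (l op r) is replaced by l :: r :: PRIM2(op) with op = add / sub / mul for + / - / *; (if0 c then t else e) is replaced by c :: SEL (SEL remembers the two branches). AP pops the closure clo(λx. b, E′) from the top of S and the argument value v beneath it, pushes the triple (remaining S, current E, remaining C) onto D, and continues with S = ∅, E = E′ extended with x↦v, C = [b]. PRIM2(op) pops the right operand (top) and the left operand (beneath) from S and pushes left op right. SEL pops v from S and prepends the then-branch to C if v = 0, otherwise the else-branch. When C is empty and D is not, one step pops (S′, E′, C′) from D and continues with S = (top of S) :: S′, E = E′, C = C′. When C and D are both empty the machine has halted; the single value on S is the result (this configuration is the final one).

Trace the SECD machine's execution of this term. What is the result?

0. ⟨S=∅; E=∅; C=[((λw. ((λx. -1) -2)) ((λv. ((λz. -4) v)) 4))]; D=∅⟩
1. ⟨S=∅; E=∅; C=[((λv. ((λz. -4) v)) 4) :: (λw. ((λx. -1) -2)) :: AP]; D=∅⟩
2. ⟨S=∅; E=∅; C=[4 :: (λv. ((λz. -4) v)) :: AP :: (λw. ((λx. -1) -2)) :: AP]; D=∅⟩
3. ⟨S=[4]; E=∅; C=[(λv. ((λz. -4) v)) :: AP :: (λw. ((λx. -1) -2)) :: AP]; D=∅⟩
4. ⟨S=[clo(λv. ((λz. -4) v), ∅) :: 4]; E=∅; C=[AP :: (λw. ((λx. -1) -2)) :: AP]; D=∅⟩
5. ⟨S=∅; E={v↦4}; C=[((λz. -4) v)]; D=[(∅, ∅, [(λw. ((λx. -1) -2)) :: AP])]⟩
6. ⟨S=∅; E={v↦4}; C=[v :: (λz. -4) :: AP]; D=[(∅, ∅, [(λw. ((λx. -1) -2)) :: AP])]⟩
7. ⟨S=[4]; E={v↦4}; C=[(λz. -4) :: AP]; D=[(∅, ∅, [(λw. ((λx. -1) -2)) :: AP])]⟩
8. ⟨S=[clo(λz. -4, {v↦4}) :: 4]; E={v↦4}; C=[AP]; D=[(∅, ∅, [(λw. ((λx. -1) -2)) :: AP])]⟩
9. ⟨S=∅; E={z↦4, v↦4}; C=[-4]; D=[(∅, {v↦4}, ∅) :: (∅, ∅, [(λw. ((λx. -1) -2)) :: AP])]⟩
10. ⟨S=[-4]; E={z↦4, v↦4}; C=∅; D=[(∅, {v↦4}, ∅) :: (∅, ∅, [(λw. ((λx. -1) -2)) :: AP])]⟩
11. ⟨S=[-4]; E={v↦4}; C=∅; D=[(∅, ∅, [(λw. ((λx. -1) -2)) :: AP])]⟩
12. ⟨S=[-4]; E=∅; C=[(λw. ((λx. -1) -2)) :: AP]; D=∅⟩
13. ⟨S=[clo(λw. ((λx. -1) -2), ∅) :: -4]; E=∅; C=[AP]; D=∅⟩
14. ⟨S=∅; E={w↦-4}; C=[((λx. -1) -2)]; D=[(∅, ∅, ∅)]⟩
15. ⟨S=∅; E={w↦-4}; C=[-2 :: (λx. -1) :: AP]; D=[(∅, ∅, ∅)]⟩
16. ⟨S=[-2]; E={w↦-4}; C=[(λx. -1) :: AP]; D=[(∅, ∅, ∅)]⟩
17. ⟨S=[clo(λx. -1, {w↦-4}) :: -2]; E={w↦-4}; C=[AP]; D=[(∅, ∅, ∅)]⟩
18. ⟨S=∅; E={x↦-2, w↦-4}; C=[-1]; D=[(∅, {w↦-4}, ∅) :: (∅, ∅, ∅)]⟩
19. ⟨S=[-1]; E={x↦-2, w↦-4}; C=∅; D=[(∅, {w↦-4}, ∅) :: (∅, ∅, ∅)]⟩
20. ⟨S=[-1]; E={w↦-4}; C=∅; D=[(∅, ∅, ∅)]⟩
21. ⟨S=[-1]; E=∅; C=∅; D=∅⟩
→ final value -1

Answer: -1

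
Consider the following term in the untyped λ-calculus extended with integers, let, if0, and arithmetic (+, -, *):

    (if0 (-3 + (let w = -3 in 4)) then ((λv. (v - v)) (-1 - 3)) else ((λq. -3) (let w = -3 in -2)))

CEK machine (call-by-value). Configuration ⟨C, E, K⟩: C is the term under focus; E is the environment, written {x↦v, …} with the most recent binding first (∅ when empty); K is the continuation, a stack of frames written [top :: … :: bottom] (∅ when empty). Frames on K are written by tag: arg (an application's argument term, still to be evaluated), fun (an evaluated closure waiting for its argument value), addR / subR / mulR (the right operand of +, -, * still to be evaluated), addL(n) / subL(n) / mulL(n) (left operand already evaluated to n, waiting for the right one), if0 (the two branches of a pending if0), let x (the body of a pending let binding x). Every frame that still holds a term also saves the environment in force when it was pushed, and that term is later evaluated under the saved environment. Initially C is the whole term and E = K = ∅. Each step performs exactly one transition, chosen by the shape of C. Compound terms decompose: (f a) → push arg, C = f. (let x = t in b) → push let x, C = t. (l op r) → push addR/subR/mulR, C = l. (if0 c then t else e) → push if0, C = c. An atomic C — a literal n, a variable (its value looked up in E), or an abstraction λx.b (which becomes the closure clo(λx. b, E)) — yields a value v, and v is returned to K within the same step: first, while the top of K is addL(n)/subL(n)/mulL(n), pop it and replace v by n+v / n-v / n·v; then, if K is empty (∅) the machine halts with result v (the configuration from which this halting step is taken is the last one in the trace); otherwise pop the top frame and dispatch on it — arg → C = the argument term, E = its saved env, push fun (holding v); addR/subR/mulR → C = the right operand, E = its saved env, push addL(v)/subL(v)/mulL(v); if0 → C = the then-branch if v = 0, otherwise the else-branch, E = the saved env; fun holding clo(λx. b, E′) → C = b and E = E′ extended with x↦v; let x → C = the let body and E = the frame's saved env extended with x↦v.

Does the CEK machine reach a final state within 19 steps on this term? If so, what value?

Answer: -3

Execution trace:
0. <C=(if0 (-3 + (let w = -3 in 4)) then ((λv. (v - v)) (-1 - 3)) else ((λq. -3) (let w = -3 in -2))), E=∅, K=∅>
1. <C=(-3 + (let w = -3 in 4)), E=∅, K=[if0]>
2. <C=-3, E=∅, K=[addR :: if0]>
3. <C=(let w = -3 in 4), E=∅, K=[addL(-3) :: if0]>
4. <C=-3, E=∅, K=[let w :: addL(-3) :: if0]>
5. <C=4, E={w↦-3}, K=[addL(-3) :: if0]>
6. <C=((λq. -3) (let w = -3 in -2)), E=∅, K=∅>
7. <C=(λq. -3), E=∅, K=[arg]>
8. <C=(let w = -3 in -2), E=∅, K=[fun]>
9. <C=-3, E=∅, K=[let w :: fun]>
10. <C=-2, E={w↦-3}, K=[fun]>
11. <C=-3, E={q↦-2}, K=∅>
→ final value -3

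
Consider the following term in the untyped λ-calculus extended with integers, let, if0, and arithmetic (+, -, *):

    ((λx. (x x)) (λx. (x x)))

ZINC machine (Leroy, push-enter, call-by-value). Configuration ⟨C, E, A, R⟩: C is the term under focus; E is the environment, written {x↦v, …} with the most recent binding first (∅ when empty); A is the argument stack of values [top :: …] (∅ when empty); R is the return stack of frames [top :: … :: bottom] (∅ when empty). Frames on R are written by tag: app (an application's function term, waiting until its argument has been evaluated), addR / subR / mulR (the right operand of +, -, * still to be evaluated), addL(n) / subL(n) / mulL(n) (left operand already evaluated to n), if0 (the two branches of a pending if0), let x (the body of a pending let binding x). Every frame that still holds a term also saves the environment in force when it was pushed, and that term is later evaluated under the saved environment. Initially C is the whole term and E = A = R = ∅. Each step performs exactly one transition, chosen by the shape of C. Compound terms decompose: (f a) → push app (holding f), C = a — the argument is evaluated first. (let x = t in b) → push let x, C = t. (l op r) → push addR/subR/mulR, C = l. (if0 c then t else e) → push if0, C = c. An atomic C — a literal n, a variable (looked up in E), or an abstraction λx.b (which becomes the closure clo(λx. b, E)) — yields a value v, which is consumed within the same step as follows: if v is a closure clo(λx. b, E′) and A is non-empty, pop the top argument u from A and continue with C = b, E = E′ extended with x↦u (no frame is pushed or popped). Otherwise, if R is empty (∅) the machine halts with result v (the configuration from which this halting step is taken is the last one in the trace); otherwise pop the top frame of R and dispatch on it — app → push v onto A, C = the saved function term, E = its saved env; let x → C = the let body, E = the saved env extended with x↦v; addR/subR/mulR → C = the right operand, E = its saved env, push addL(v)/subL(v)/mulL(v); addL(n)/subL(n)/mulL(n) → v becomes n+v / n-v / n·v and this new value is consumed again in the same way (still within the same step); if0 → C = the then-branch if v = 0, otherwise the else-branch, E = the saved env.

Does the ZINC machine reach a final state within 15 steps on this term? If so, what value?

[0] ⟨C=((λx. (x x)) (λx. (x x))); E=∅; A=∅; R=∅⟩
[1] ⟨C=(λx. (x x)); E=∅; A=∅; R=[app]⟩
[2] ⟨C=(λx. (x x)); E=∅; A=[clo(λx. (x x), ∅)]; R=∅⟩
[3] ⟨C=(x x); E={x↦clo(λx. (x x), ∅)}; A=∅; R=∅⟩
[4] ⟨C=x; E={x↦clo(λx. (x x), ∅)}; A=∅; R=[app]⟩
[5] ⟨C=x; E={x↦clo(λx. (x x), ∅)}; A=[clo(λx. (x x), ∅)]; R=∅⟩
… configuration repeats with period 3 (steps 3–5 recur indefinitely) …

Answer: DIVERGES (no final state within 15 steps)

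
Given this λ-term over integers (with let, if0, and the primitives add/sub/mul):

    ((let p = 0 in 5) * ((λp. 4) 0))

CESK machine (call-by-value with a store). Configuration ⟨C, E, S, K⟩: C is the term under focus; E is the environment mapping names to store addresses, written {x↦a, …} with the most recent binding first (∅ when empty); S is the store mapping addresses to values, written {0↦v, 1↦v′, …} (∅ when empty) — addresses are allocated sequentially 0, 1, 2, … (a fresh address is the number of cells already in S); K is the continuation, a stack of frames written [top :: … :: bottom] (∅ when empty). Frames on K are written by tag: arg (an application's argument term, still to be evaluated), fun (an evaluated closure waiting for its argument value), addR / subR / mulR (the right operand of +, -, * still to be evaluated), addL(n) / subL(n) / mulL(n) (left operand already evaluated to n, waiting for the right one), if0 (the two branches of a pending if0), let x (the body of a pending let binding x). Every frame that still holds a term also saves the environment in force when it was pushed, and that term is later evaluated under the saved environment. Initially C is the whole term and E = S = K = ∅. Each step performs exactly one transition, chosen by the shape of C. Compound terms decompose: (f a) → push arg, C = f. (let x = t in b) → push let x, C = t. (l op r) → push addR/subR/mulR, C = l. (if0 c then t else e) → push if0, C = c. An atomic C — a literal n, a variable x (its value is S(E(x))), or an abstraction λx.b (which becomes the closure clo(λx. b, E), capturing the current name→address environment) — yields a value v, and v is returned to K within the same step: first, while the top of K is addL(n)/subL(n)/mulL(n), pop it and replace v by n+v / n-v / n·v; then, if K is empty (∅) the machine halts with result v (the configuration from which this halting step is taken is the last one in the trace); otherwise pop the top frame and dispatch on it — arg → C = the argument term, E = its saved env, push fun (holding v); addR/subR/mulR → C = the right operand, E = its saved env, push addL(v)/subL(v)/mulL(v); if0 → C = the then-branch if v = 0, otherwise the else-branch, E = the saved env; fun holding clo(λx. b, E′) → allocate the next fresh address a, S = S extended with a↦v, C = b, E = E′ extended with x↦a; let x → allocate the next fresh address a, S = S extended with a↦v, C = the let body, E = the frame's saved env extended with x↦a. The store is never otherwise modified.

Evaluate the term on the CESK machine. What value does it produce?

Answer: 20

Derivation:
step 0: <C=((let p = 0 in 5) * ((λp. 4) 0)), E=∅, S=∅, K=∅>
step 1: <C=(let p = 0 in 5), E=∅, S=∅, K=[mulR]>
step 2: <C=0, E=∅, S=∅, K=[let p :: mulR]>
step 3: <C=5, E={p↦0}, S={0↦0}, K=[mulR]>
step 4: <C=((λp. 4) 0), E=∅, S={0↦0}, K=[mulL(5)]>
step 5: <C=(λp. 4), E=∅, S={0↦0}, K=[arg :: mulL(5)]>
step 6: <C=0, E=∅, S={0↦0}, K=[fun :: mulL(5)]>
step 7: <C=4, E={p↦1}, S={0↦0, 1↦0}, K=[mulL(5)]>
→ final value 20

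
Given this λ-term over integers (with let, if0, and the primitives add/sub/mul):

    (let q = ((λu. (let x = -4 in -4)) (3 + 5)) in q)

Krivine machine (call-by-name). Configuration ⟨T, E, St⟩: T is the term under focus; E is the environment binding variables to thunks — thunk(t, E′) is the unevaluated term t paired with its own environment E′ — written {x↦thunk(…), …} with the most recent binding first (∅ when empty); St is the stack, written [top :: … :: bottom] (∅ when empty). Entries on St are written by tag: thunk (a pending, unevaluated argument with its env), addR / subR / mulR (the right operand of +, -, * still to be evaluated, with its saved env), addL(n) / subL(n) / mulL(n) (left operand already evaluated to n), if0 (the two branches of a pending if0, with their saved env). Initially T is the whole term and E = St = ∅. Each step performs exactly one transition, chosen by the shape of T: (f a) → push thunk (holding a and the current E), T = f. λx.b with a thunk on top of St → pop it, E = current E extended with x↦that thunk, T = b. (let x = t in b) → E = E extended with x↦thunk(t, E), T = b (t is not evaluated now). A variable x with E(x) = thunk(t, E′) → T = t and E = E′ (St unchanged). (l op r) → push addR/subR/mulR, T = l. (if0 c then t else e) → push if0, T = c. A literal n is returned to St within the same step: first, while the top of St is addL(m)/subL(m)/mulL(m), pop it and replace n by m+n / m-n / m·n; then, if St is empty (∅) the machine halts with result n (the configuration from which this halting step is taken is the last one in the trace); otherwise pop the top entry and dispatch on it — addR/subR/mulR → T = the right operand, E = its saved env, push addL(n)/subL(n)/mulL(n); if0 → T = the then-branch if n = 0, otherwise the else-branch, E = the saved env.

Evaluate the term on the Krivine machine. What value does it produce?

Answer: -4

Execution trace:
step 0: <T=(let q = ((λu. (let x = -4 in -4)) (3 + 5)) in q), E=∅, St=∅>
step 1: <T=q, E={q↦thunk(((λu. (let x = -4 in -4)) (3 + 5)), ∅)}, St=∅>
step 2: <T=((λu. (let x = -4 in -4)) (3 + 5)), E=∅, St=∅>
step 3: <T=(λu. (let x = -4 in -4)), E=∅, St=[thunk]>
step 4: <T=(let x = -4 in -4), E={u↦thunk((3 + 5), ∅)}, St=∅>
step 5: <T=-4, E={x↦thunk(-4, {u↦thunk((3 + 5), ∅)}), u↦thunk((3 + 5), ∅)}, St=∅>
→ final value -4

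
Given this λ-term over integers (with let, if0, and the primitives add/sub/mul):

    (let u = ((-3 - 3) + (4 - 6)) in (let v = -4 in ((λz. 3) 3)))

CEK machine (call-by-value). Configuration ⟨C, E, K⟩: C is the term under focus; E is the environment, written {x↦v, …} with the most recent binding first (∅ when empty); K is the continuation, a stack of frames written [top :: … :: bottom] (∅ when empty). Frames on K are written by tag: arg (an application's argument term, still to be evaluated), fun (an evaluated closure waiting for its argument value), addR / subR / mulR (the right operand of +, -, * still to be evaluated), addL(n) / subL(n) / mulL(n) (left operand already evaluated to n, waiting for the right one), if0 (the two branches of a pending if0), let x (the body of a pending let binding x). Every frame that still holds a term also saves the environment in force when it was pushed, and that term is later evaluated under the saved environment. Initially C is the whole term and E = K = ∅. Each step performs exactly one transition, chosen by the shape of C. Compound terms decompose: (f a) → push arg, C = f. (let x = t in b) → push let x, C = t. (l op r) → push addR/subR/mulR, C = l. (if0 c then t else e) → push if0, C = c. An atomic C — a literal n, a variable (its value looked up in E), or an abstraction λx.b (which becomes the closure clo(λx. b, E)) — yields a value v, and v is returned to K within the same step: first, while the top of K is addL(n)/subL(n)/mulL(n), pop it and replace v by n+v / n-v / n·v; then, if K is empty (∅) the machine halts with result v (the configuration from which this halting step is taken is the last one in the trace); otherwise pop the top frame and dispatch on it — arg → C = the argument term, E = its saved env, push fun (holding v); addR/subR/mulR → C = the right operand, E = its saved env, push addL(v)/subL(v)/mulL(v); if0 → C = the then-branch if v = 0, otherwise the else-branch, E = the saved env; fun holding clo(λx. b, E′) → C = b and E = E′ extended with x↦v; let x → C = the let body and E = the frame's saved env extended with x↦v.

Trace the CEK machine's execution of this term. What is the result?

t=0: <C=(let u = ((-3 - 3) + (4 - 6)) in (let v = -4 in ((λz. 3) 3))), E=∅, K=∅>
t=1: <C=((-3 - 3) + (4 - 6)), E=∅, K=[let u]>
t=2: <C=(-3 - 3), E=∅, K=[addR :: let u]>
t=3: <C=-3, E=∅, K=[subR :: addR :: let u]>
t=4: <C=3, E=∅, K=[subL(-3) :: addR :: let u]>
t=5: <C=(4 - 6), E=∅, K=[addL(-6) :: let u]>
t=6: <C=4, E=∅, K=[subR :: addL(-6) :: let u]>
t=7: <C=6, E=∅, K=[subL(4) :: addL(-6) :: let u]>
t=8: <C=(let v = -4 in ((λz. 3) 3)), E={u↦-8}, K=∅>
t=9: <C=-4, E={u↦-8}, K=[let v]>
t=10: <C=((λz. 3) 3), E={v↦-4, u↦-8}, K=∅>
t=11: <C=(λz. 3), E={v↦-4, u↦-8}, K=[arg]>
t=12: <C=3, E={v↦-4, u↦-8}, K=[fun]>
t=13: <C=3, E={z↦3, v↦-4, u↦-8}, K=∅>
→ final value 3

Answer: 3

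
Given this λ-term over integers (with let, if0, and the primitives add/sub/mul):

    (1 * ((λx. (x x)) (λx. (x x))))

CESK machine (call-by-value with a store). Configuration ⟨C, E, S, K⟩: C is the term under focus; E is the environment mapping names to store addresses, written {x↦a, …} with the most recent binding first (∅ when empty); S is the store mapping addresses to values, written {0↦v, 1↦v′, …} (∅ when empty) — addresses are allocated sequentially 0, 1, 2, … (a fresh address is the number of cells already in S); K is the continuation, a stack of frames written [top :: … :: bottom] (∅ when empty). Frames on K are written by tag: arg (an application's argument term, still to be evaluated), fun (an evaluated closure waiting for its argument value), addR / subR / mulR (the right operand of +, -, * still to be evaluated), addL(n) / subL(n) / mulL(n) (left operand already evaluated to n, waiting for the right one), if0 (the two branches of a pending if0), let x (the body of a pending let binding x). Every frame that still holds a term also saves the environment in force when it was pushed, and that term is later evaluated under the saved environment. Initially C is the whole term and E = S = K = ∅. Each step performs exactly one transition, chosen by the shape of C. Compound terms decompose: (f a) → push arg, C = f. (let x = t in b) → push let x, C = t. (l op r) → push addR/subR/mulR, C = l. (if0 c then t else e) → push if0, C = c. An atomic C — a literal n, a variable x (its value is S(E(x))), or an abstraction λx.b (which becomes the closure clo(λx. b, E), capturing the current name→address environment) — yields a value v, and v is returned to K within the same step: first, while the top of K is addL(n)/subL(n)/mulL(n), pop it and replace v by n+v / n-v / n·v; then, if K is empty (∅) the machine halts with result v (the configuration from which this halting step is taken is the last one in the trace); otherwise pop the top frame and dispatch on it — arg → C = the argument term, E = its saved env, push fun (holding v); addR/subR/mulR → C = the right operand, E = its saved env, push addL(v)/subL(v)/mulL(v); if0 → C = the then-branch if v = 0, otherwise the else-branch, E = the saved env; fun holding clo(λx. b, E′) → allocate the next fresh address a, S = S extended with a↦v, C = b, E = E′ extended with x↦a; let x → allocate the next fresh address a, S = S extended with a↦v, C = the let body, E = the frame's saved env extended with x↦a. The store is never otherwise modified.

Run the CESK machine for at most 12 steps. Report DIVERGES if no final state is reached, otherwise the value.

Answer: DIVERGES (no final state within 12 steps)

Machine steps:
0. [C=(1 * ((λx. (x x)) (λx. (x x)))) | E=∅ | S=∅ | K=∅]
1. [C=1 | E=∅ | S=∅ | K=[mulR]]
2. [C=((λx. (x x)) (λx. (x x))) | E=∅ | S=∅ | K=[mulL(1)]]
3. [C=(λx. (x x)) | E=∅ | S=∅ | K=[arg :: mulL(1)]]
4. [C=(λx. (x x)) | E=∅ | S=∅ | K=[fun :: mulL(1)]]
5. [C=(x x) | E={x↦0} | S={0↦clo(λx. (x x), ∅)} | K=[mulL(1)]]
6. [C=x | E={x↦0} | S={0↦clo(λx. (x x), ∅)} | K=[arg :: mulL(1)]]
7. [C=x | E={x↦0} | S={0↦clo(λx. (x x), ∅)} | K=[fun :: mulL(1)]]
8. [C=(x x) | E={x↦1} | S={0↦clo(λx. (x x), ∅), 1↦clo(λx. (x x), ∅)} | K=[mulL(1)]]
9. [C=x | E={x↦1} | S={0↦clo(λx. (x x), ∅), 1↦clo(λx. (x x), ∅)} | K=[arg :: mulL(1)]]
10. [C=x | E={x↦1} | S={0↦clo(λx. (x x), ∅), 1↦clo(λx. (x x), ∅)} | K=[fun :: mulL(1)]]
11. [C=(x x) | E={x↦2} | S={0↦clo(λx. (x x), ∅), 1↦clo(λx. (x x), ∅), 2↦clo(λx. (x x), ∅)} | K=[mulL(1)]]
12. [C=x | E={x↦2} | S={0↦clo(λx. (x x), ∅), 1↦clo(λx. (x x), ∅), 2↦clo(λx. (x x), ∅)} | K=[arg :: mulL(1)]]
→ 12 transitions taken and the configuration is still not final: no result within 12 steps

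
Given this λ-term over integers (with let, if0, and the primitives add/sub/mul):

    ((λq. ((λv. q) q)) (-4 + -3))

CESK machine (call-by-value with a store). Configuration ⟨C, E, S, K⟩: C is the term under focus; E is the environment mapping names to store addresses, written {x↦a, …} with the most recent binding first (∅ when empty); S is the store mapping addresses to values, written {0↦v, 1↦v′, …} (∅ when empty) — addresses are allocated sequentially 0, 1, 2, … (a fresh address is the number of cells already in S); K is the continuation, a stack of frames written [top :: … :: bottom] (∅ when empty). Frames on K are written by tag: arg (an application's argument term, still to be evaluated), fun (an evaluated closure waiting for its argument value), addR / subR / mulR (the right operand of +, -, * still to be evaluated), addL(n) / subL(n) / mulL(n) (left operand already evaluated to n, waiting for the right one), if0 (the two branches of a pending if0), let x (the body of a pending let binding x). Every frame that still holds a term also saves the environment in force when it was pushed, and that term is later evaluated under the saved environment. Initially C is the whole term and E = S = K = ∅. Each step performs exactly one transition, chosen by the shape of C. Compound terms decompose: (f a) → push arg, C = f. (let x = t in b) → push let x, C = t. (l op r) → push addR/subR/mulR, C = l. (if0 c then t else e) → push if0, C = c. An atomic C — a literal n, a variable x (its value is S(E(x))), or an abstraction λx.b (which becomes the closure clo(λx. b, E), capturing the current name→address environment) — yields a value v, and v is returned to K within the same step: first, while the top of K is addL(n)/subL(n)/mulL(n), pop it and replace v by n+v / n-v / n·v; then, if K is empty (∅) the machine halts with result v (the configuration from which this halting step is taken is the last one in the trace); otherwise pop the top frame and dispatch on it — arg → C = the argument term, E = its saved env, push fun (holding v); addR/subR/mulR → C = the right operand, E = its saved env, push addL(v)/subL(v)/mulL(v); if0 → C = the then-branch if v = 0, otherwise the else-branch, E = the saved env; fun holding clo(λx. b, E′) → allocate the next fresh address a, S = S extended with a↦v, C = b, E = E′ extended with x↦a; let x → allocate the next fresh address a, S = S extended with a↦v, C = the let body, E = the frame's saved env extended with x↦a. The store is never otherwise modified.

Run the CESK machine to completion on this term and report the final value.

0. <C=((λq. ((λv. q) q)) (-4 + -3)), E=∅, S=∅, K=∅>
1. <C=(λq. ((λv. q) q)), E=∅, S=∅, K=[arg]>
2. <C=(-4 + -3), E=∅, S=∅, K=[fun]>
3. <C=-4, E=∅, S=∅, K=[addR :: fun]>
4. <C=-3, E=∅, S=∅, K=[addL(-4) :: fun]>
5. <C=((λv. q) q), E={q↦0}, S={0↦-7}, K=∅>
6. <C=(λv. q), E={q↦0}, S={0↦-7}, K=[arg]>
7. <C=q, E={q↦0}, S={0↦-7}, K=[fun]>
8. <C=q, E={v↦1, q↦0}, S={0↦-7, 1↦-7}, K=∅>
→ final value -7

Answer: -7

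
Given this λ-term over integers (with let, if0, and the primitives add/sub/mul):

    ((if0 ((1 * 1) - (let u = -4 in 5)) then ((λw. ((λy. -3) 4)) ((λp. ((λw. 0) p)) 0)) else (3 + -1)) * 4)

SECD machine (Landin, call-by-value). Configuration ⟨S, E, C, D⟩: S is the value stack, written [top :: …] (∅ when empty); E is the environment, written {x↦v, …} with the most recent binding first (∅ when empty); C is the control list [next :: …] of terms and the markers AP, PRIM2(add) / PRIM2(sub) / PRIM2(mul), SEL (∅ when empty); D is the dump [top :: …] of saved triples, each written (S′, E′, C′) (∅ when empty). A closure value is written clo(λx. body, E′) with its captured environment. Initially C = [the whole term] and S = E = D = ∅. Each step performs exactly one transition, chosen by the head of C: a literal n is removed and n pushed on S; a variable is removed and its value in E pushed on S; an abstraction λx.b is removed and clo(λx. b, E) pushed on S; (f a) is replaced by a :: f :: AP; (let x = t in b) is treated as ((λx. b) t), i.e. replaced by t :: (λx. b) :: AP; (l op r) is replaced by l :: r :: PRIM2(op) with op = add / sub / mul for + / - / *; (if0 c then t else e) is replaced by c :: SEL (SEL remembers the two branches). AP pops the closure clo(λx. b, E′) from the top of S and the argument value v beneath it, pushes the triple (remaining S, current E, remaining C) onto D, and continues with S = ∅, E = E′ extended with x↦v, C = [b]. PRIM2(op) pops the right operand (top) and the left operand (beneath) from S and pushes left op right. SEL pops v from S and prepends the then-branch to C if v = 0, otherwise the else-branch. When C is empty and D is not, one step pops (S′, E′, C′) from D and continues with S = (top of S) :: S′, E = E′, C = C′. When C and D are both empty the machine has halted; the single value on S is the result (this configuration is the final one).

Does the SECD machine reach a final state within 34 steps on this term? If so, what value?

Answer: 8

Execution trace:
0. <S=∅, E=∅, C=[((if0 ((1 * 1) - (let u = -4 in 5)) then ((λw. ((λy. -3) 4)) ((λp. ((λw. 0) p)) 0)) else (3 + -1)) * 4)], D=∅>
1. <S=∅, E=∅, C=[(if0 ((1 * 1) - (let u = -4 in 5)) then ((λw. ((λy. -3) 4)) ((λp. ((λw. 0) p)) 0)) else (3 + -1)) :: 4 :: PRIM2(mul)], D=∅>
2. <S=∅, E=∅, C=[((1 * 1) - (let u = -4 in 5)) :: SEL :: 4 :: PRIM2(mul)], D=∅>
3. <S=∅, E=∅, C=[(1 * 1) :: (let u = -4 in 5) :: PRIM2(sub) :: SEL :: 4 :: PRIM2(mul)], D=∅>
4. <S=∅, E=∅, C=[1 :: 1 :: PRIM2(mul) :: (let u = -4 in 5) :: PRIM2(sub) :: SEL :: 4 :: PRIM2(mul)], D=∅>
5. <S=[1], E=∅, C=[1 :: PRIM2(mul) :: (let u = -4 in 5) :: PRIM2(sub) :: SEL :: 4 :: PRIM2(mul)], D=∅>
6. <S=[1 :: 1], E=∅, C=[PRIM2(mul) :: (let u = -4 in 5) :: PRIM2(sub) :: SEL :: 4 :: PRIM2(mul)], D=∅>
7. <S=[1], E=∅, C=[(let u = -4 in 5) :: PRIM2(sub) :: SEL :: 4 :: PRIM2(mul)], D=∅>
8. <S=[1], E=∅, C=[-4 :: (λu. 5) :: AP :: PRIM2(sub) :: SEL :: 4 :: PRIM2(mul)], D=∅>
9. <S=[-4 :: 1], E=∅, C=[(λu. 5) :: AP :: PRIM2(sub) :: SEL :: 4 :: PRIM2(mul)], D=∅>
10. <S=[clo(λu. 5, ∅) :: -4 :: 1], E=∅, C=[AP :: PRIM2(sub) :: SEL :: 4 :: PRIM2(mul)], D=∅>
11. <S=∅, E={u↦-4}, C=[5], D=[([1], ∅, [PRIM2(sub) :: SEL :: 4 :: PRIM2(mul)])]>
12. <S=[5], E={u↦-4}, C=∅, D=[([1], ∅, [PRIM2(sub) :: SEL :: 4 :: PRIM2(mul)])]>
13. <S=[5 :: 1], E=∅, C=[PRIM2(sub) :: SEL :: 4 :: PRIM2(mul)], D=∅>
14. <S=[-4], E=∅, C=[SEL :: 4 :: PRIM2(mul)], D=∅>
15. <S=∅, E=∅, C=[(3 + -1) :: 4 :: PRIM2(mul)], D=∅>
16. <S=∅, E=∅, C=[3 :: -1 :: PRIM2(add) :: 4 :: PRIM2(mul)], D=∅>
17. <S=[3], E=∅, C=[-1 :: PRIM2(add) :: 4 :: PRIM2(mul)], D=∅>
18. <S=[-1 :: 3], E=∅, C=[PRIM2(add) :: 4 :: PRIM2(mul)], D=∅>
19. <S=[2], E=∅, C=[4 :: PRIM2(mul)], D=∅>
20. <S=[4 :: 2], E=∅, C=[PRIM2(mul)], D=∅>
21. <S=[8], E=∅, C=∅, D=∅>
→ final value 8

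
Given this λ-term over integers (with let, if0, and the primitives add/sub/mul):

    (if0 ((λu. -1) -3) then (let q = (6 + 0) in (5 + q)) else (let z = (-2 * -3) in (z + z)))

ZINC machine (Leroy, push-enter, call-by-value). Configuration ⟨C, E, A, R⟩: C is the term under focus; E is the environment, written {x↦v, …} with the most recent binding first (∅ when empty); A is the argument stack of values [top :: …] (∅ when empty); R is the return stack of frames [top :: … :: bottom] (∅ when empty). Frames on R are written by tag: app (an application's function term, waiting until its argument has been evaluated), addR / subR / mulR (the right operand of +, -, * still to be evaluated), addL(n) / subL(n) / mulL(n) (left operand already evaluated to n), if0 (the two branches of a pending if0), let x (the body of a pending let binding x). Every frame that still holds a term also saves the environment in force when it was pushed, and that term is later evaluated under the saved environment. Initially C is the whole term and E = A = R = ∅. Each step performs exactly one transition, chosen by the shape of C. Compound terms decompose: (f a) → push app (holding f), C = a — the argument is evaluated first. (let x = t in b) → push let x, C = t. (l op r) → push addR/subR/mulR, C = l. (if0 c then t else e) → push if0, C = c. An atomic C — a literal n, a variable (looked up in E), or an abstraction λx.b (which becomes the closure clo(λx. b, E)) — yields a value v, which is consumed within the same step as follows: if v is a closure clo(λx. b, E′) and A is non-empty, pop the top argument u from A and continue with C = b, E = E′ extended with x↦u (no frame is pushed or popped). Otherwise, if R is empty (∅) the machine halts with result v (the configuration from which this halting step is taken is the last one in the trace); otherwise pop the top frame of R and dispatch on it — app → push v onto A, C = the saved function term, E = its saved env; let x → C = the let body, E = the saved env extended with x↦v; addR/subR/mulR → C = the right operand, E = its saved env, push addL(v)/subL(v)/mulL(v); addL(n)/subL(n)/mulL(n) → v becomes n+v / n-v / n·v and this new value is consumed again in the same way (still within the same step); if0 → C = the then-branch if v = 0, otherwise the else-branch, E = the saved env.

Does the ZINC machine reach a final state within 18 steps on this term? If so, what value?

Answer: 12

Derivation:
0. [C=(if0 ((λu. -1) -3) then (let q = (6 + 0) in (5 + q)) else (let z = (-2 * -3) in (z + z))) | E=∅ | A=∅ | R=∅]
1. [C=((λu. -1) -3) | E=∅ | A=∅ | R=[if0]]
2. [C=-3 | E=∅ | A=∅ | R=[app :: if0]]
3. [C=(λu. -1) | E=∅ | A=[-3] | R=[if0]]
4. [C=-1 | E={u↦-3} | A=∅ | R=[if0]]
5. [C=(let z = (-2 * -3) in (z + z)) | E=∅ | A=∅ | R=∅]
6. [C=(-2 * -3) | E=∅ | A=∅ | R=[let z]]
7. [C=-2 | E=∅ | A=∅ | R=[mulR :: let z]]
8. [C=-3 | E=∅ | A=∅ | R=[mulL(-2) :: let z]]
9. [C=(z + z) | E={z↦6} | A=∅ | R=∅]
10. [C=z | E={z↦6} | A=∅ | R=[addR]]
11. [C=z | E={z↦6} | A=∅ | R=[addL(6)]]
→ final value 12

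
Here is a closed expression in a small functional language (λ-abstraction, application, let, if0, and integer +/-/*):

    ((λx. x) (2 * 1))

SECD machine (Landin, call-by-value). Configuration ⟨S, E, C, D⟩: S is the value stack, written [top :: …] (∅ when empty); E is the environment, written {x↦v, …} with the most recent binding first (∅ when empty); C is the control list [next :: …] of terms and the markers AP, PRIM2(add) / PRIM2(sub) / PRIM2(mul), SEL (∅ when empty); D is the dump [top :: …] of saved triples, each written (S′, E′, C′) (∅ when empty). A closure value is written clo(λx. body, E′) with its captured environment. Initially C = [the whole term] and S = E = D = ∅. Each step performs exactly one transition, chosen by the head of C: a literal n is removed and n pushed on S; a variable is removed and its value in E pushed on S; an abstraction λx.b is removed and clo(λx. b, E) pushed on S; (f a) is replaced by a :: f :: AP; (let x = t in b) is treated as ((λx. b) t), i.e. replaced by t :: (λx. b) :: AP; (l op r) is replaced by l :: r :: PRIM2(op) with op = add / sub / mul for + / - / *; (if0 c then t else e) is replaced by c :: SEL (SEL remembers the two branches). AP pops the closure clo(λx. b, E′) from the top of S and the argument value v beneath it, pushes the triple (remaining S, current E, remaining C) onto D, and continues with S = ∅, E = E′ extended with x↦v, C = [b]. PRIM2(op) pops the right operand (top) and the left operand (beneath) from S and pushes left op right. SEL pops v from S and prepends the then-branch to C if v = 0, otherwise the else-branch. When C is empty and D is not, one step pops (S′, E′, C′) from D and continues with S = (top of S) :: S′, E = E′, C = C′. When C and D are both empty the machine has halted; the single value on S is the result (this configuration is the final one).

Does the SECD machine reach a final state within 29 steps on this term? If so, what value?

Answer: 2

Machine steps:
0. [S=∅ | E=∅ | C=[((λx. x) (2 * 1))] | D=∅]
1. [S=∅ | E=∅ | C=[(2 * 1) :: (λx. x) :: AP] | D=∅]
2. [S=∅ | E=∅ | C=[2 :: 1 :: PRIM2(mul) :: (λx. x) :: AP] | D=∅]
3. [S=[2] | E=∅ | C=[1 :: PRIM2(mul) :: (λx. x) :: AP] | D=∅]
4. [S=[1 :: 2] | E=∅ | C=[PRIM2(mul) :: (λx. x) :: AP] | D=∅]
5. [S=[2] | E=∅ | C=[(λx. x) :: AP] | D=∅]
6. [S=[clo(λx. x, ∅) :: 2] | E=∅ | C=[AP] | D=∅]
7. [S=∅ | E={x↦2} | C=[x] | D=[(∅, ∅, ∅)]]
8. [S=[2] | E={x↦2} | C=∅ | D=[(∅, ∅, ∅)]]
9. [S=[2] | E=∅ | C=∅ | D=∅]
→ final value 2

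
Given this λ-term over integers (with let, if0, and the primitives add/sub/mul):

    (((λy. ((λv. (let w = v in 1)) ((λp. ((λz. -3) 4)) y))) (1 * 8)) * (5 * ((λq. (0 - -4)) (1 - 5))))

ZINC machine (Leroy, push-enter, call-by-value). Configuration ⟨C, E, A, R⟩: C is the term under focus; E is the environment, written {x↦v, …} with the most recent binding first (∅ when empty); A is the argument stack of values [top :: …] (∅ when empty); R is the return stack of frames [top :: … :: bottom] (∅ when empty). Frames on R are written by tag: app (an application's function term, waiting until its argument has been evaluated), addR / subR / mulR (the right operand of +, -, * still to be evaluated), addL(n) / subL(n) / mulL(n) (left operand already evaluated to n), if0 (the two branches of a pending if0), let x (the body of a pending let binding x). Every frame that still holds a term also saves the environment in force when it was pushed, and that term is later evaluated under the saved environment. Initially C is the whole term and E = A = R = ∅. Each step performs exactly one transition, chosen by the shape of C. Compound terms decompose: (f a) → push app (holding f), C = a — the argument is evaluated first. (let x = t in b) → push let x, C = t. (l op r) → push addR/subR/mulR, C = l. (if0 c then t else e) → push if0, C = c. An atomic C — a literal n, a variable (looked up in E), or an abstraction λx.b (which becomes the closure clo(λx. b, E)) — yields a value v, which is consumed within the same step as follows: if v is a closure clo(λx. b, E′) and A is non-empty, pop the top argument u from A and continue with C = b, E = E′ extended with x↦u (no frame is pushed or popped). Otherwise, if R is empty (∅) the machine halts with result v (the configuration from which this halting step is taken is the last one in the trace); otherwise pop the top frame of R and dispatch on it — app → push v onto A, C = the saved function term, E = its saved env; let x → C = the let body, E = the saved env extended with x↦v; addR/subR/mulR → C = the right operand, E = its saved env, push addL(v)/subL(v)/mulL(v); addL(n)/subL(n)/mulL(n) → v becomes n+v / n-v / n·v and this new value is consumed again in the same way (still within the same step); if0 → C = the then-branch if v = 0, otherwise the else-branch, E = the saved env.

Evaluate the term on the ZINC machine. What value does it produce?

Answer: 20

Machine steps:
t=0: <C=(((λy. ((λv. (let w = v in 1)) ((λp. ((λz. -3) 4)) y))) (1 * 8)) * (5 * ((λq. (0 - -4)) (1 - 5)))), E=∅, A=∅, R=∅>
t=1: <C=((λy. ((λv. (let w = v in 1)) ((λp. ((λz. -3) 4)) y))) (1 * 8)), E=∅, A=∅, R=[mulR]>
t=2: <C=(1 * 8), E=∅, A=∅, R=[app :: mulR]>
t=3: <C=1, E=∅, A=∅, R=[mulR :: app :: mulR]>
t=4: <C=8, E=∅, A=∅, R=[mulL(1) :: app :: mulR]>
t=5: <C=(λy. ((λv. (let w = v in 1)) ((λp. ((λz. -3) 4)) y))), E=∅, A=[8], R=[mulR]>
t=6: <C=((λv. (let w = v in 1)) ((λp. ((λz. -3) 4)) y)), E={y↦8}, A=∅, R=[mulR]>
t=7: <C=((λp. ((λz. -3) 4)) y), E={y↦8}, A=∅, R=[app :: mulR]>
t=8: <C=y, E={y↦8}, A=∅, R=[app :: app :: mulR]>
t=9: <C=(λp. ((λz. -3) 4)), E={y↦8}, A=[8], R=[app :: mulR]>
t=10: <C=((λz. -3) 4), E={p↦8, y↦8}, A=∅, R=[app :: mulR]>
t=11: <C=4, E={p↦8, y↦8}, A=∅, R=[app :: app :: mulR]>
t=12: <C=(λz. -3), E={p↦8, y↦8}, A=[4], R=[app :: mulR]>
t=13: <C=-3, E={z↦4, p↦8, y↦8}, A=∅, R=[app :: mulR]>
t=14: <C=(λv. (let w = v in 1)), E={y↦8}, A=[-3], R=[mulR]>
t=15: <C=(let w = v in 1), E={v↦-3, y↦8}, A=∅, R=[mulR]>
t=16: <C=v, E={v↦-3, y↦8}, A=∅, R=[let w :: mulR]>
t=17: <C=1, E={w↦-3, v↦-3, y↦8}, A=∅, R=[mulR]>
t=18: <C=(5 * ((λq. (0 - -4)) (1 - 5))), E=∅, A=∅, R=[mulL(1)]>
t=19: <C=5, E=∅, A=∅, R=[mulR :: mulL(1)]>
t=20: <C=((λq. (0 - -4)) (1 - 5)), E=∅, A=∅, R=[mulL(5) :: mulL(1)]>
t=21: <C=(1 - 5), E=∅, A=∅, R=[app :: mulL(5) :: mulL(1)]>
t=22: <C=1, E=∅, A=∅, R=[subR :: app :: mulL(5) :: mulL(1)]>
t=23: <C=5, E=∅, A=∅, R=[subL(1) :: app :: mulL(5) :: mulL(1)]>
t=24: <C=(λq. (0 - -4)), E=∅, A=[-4], R=[mulL(5) :: mulL(1)]>
t=25: <C=(0 - -4), E={q↦-4}, A=∅, R=[mulL(5) :: mulL(1)]>
t=26: <C=0, E={q↦-4}, A=∅, R=[subR :: mulL(5) :: mulL(1)]>
t=27: <C=-4, E={q↦-4}, A=∅, R=[subL(0) :: mulL(5) :: mulL(1)]>
→ final value 20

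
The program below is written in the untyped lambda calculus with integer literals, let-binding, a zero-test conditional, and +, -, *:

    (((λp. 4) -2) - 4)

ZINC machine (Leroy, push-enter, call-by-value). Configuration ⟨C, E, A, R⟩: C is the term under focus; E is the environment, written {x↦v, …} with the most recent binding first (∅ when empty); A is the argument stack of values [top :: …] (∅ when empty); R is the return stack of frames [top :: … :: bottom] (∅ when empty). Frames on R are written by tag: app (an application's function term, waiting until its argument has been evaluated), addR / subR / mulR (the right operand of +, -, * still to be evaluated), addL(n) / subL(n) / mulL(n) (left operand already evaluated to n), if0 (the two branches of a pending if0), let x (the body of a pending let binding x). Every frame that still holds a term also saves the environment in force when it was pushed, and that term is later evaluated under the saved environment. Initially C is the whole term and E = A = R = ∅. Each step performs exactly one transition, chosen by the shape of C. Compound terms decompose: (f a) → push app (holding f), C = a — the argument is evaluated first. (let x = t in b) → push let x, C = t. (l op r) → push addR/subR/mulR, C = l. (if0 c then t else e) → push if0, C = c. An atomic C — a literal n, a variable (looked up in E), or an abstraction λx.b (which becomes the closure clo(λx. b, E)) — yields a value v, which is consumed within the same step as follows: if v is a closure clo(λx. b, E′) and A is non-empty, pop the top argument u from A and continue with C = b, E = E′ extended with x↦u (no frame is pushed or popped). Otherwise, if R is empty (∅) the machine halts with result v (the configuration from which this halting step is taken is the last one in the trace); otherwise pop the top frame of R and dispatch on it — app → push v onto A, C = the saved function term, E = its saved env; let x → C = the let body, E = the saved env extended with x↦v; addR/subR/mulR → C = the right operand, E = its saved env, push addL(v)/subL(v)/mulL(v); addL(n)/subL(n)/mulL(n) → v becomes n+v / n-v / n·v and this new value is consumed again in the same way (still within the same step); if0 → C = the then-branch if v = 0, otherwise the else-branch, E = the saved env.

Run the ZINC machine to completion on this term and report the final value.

step 0: [C=(((λp. 4) -2) - 4) | E=∅ | A=∅ | R=∅]
step 1: [C=((λp. 4) -2) | E=∅ | A=∅ | R=[subR]]
step 2: [C=-2 | E=∅ | A=∅ | R=[app :: subR]]
step 3: [C=(λp. 4) | E=∅ | A=[-2] | R=[subR]]
step 4: [C=4 | E={p↦-2} | A=∅ | R=[subR]]
step 5: [C=4 | E=∅ | A=∅ | R=[subL(4)]]
→ final value 0

Answer: 0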